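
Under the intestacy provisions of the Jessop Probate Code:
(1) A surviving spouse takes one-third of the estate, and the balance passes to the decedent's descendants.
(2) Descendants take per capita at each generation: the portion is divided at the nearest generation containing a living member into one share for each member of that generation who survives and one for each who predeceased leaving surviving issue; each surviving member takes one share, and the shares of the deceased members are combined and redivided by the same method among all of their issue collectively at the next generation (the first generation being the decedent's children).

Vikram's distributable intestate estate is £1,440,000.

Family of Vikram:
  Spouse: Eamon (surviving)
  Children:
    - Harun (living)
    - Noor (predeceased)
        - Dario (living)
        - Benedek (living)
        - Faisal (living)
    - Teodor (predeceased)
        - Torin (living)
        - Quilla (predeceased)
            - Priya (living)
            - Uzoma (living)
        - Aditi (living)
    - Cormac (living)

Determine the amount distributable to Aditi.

Eamon takes one-third of £1,440,000 = £480,000. The remaining £960,000 passes to the descendants.
The descendants' portion (£960,000) is divided at the children's generation into 4 shares of £240,000. Harun and Cormac each take £240,000. The 2 shares of the deceased (Noor and Teodor) are combined into a pool of £480,000.
That pool (£480,000) is divided at the grandchildren's generation into 6 shares of £80,000. Dario, Benedek, Faisal, Torin, and Aditi each take £80,000. The remaining share for the deceased Quilla (£80,000) is carried to the next generation.
That pool (£80,000) is divided at the great-grandchildren's generation equally among Priya and Uzoma: £40,000 each.

Aditi receives £80,000.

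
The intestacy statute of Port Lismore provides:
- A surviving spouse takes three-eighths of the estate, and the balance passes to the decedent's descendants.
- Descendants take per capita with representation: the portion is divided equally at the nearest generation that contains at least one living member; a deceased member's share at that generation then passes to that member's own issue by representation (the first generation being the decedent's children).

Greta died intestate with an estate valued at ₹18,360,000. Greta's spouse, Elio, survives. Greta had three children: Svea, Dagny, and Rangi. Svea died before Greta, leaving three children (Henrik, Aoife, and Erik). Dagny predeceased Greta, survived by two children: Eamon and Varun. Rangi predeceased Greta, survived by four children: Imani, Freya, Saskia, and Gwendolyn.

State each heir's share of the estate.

Elio: ₹6,885,000; Henrik: ₹1,275,000; Aoife: ₹1,275,000; Erik: ₹1,275,000; Eamon: ₹1,275,000; Varun: ₹1,275,000; Imani: ₹1,275,000; Freya: ₹1,275,000; Saskia: ₹1,275,000; Gwendolyn: ₹1,275,000

Elio takes three-eighths of ₹18,360,000 = ₹6,885,000. The remaining ₹11,475,000 passes to the descendants.
No child survives, so the initial division is made at the grandchildren's generation.
The descendants' portion (₹11,475,000) is divided into 9 shares of ₹1,275,000: Henrik, Aoife, Erik, Eamon, Varun, Imani, Freya, Saskia, and Gwendolyn each take ₹1,275,000.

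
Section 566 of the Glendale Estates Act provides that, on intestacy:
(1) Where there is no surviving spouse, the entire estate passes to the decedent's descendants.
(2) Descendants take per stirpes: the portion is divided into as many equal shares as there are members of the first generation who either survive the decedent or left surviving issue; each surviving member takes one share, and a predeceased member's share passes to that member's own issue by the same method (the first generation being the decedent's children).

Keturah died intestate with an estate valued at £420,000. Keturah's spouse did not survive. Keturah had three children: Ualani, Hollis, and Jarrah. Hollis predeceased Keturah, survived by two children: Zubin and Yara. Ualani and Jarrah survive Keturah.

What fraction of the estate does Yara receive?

Yara receives 1/6 of the estate.

The entire £420,000 passes to the descendants.
That amount (£420,000) is divided into 3 shares of £140,000: Ualani and Jarrah each take £140,000; Hollis's £140,000 share passes to Hollis's issue.
Hollis's share (£140,000) is divided into 2 shares of £70,000: Zubin and Yara each take £70,000.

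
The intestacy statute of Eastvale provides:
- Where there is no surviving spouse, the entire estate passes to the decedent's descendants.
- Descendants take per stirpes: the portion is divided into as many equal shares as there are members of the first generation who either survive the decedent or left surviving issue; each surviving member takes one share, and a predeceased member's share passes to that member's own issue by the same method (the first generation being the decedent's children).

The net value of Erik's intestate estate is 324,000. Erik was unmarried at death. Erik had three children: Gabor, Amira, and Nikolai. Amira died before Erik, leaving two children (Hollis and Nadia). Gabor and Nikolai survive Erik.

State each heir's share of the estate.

Gabor: 108,000; Hollis: 54,000; Nadia: 54,000; Nikolai: 108,000

The entire 324,000 passes to the descendants.
That amount (324,000) is divided into 3 shares of 108,000: Gabor and Nikolai each take 108,000; Amira's 108,000 share passes to Amira's issue.
Amira's share (108,000) is divided into 2 shares of 54,000: Hollis and Nadia each take 54,000.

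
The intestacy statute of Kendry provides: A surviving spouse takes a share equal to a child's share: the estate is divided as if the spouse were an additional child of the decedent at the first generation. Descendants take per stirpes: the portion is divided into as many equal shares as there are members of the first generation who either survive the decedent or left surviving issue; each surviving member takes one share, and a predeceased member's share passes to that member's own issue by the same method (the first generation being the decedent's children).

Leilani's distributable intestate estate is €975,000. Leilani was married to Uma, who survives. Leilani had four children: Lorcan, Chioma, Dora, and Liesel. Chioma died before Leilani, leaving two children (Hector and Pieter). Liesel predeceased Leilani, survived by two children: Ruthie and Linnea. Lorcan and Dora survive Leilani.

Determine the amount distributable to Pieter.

Pieter receives €97,500.

The spouse counts as an additional share at the children's level, so there are 5 primary shares of €195,000. Uma takes one such share (€195,000).
The children's combined portion (€780,000) is divided into 4 shares of €195,000: Lorcan and Dora each take €195,000; Chioma's €195,000 share passes to Chioma's issue; Liesel's €195,000 share passes to Liesel's issue.
Chioma's share (€195,000) is divided into 2 shares of €97,500: Hector and Pieter each take €97,500.
Liesel's share (€195,000) is divided into 2 shares of €97,500: Ruthie and Linnea each take €97,500.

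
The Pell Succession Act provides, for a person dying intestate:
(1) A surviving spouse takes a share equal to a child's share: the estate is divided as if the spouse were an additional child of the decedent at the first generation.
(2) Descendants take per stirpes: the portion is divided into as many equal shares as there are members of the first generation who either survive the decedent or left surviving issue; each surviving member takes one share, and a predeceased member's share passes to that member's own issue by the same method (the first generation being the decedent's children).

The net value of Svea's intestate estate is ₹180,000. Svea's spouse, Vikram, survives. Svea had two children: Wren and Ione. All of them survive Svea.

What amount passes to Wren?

The spouse counts as an additional share at the children's level, so there are 3 primary shares of ₹60,000. Vikram takes one such share (₹60,000).
The children's combined portion (₹120,000) is divided into 2 shares of ₹60,000: Wren and Ione each take ₹60,000.

Wren receives ₹60,000.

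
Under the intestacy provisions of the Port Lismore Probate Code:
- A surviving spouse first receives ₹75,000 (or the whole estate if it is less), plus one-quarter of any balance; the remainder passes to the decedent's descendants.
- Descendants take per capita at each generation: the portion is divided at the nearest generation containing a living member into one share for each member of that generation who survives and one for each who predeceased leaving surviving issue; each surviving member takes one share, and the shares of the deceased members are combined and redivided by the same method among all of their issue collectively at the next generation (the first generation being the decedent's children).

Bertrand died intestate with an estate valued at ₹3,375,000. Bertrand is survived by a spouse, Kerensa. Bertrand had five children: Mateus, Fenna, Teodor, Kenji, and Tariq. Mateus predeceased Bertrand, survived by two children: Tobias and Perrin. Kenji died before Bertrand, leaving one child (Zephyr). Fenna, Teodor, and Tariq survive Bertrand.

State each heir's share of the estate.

Kerensa first takes ₹75,000, leaving a balance of ₹3,300,000. Kerensa then takes one-quarter of the balance (₹825,000), for a total of ₹900,000. The remaining ₹2,475,000 passes to the descendants.
The descendants' portion (₹2,475,000) is divided at the children's generation into 5 shares of ₹495,000. Fenna, Teodor, and Tariq each take ₹495,000. The 2 shares of the deceased (Mateus and Kenji) are combined into a pool of ₹990,000.
That pool (₹990,000) is divided at the grandchildren's generation equally among Tobias, Perrin, and Zephyr: ₹330,000 each.

Kerensa: ₹900,000; Tobias: ₹330,000; Perrin: ₹330,000; Fenna: ₹495,000; Teodor: ₹495,000; Zephyr: ₹330,000; Tariq: ₹495,000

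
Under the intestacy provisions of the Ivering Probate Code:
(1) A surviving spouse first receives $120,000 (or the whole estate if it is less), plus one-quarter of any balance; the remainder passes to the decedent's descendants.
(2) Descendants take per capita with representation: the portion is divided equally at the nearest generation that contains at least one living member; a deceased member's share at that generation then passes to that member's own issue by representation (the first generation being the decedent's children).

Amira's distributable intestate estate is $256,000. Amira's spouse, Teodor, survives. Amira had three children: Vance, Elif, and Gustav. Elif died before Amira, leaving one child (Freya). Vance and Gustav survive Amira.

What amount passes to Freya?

Teodor first takes $120,000, leaving a balance of $136,000. Teodor then takes one-quarter of the balance ($34,000), for a total of $154,000. The remaining $102,000 passes to the descendants.
The descendants' portion ($102,000) is divided into 3 shares of $34,000: Vance and Gustav each take $34,000; Elif's $34,000 share passes to Elif's issue.
Elif's share ($34,000) passes entirely to Freya.

Freya receives $34,000.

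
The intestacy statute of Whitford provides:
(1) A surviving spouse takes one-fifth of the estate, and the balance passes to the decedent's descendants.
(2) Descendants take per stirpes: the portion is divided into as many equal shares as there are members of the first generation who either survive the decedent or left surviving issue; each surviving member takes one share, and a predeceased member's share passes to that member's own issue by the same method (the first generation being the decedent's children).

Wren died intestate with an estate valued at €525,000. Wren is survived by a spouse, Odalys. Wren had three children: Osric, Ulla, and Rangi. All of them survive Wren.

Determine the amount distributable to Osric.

Osric receives €140,000.

Odalys takes one-fifth of €525,000 = €105,000. The remaining €420,000 passes to the descendants.
The descendants' portion (€420,000) is divided into 3 shares of €140,000: Osric, Ulla, and Rangi each take €140,000.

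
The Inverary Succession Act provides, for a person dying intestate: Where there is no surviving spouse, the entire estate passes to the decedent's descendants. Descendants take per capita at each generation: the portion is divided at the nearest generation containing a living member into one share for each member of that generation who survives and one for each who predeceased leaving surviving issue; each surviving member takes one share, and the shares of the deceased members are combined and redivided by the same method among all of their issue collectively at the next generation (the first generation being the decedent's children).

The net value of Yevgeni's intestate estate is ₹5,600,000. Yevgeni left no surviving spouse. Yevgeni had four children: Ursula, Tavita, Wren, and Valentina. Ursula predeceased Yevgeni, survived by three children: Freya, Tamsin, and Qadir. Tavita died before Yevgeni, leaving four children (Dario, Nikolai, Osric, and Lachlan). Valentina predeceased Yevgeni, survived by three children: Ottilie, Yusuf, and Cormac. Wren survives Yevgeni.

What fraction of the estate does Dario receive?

Dario receives 3/40 of the estate.

The entire ₹5,600,000 passes to the descendants.
That amount (₹5,600,000) is divided at the children's generation into 4 shares of ₹1,400,000. Wren takes ₹1,400,000. The 3 shares of the deceased (Ursula, Tavita, and Valentina) are combined into a pool of ₹4,200,000.
That pool (₹4,200,000) is divided at the grandchildren's generation equally among Freya, Tamsin, Qadir, Dario, Nikolai, Osric, Lachlan, Ottilie, Yusuf, and Cormac: ₹420,000 each.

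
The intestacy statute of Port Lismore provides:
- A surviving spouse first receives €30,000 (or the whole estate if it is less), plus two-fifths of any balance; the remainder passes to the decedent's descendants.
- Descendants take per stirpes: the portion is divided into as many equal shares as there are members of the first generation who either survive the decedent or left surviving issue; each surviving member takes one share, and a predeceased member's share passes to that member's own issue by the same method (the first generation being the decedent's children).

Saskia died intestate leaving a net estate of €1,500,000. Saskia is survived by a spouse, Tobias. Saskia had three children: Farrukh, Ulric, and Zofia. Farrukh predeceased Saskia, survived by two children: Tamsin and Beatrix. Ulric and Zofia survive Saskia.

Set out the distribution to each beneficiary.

Tobias first takes €30,000, leaving a balance of €1,470,000. Tobias then takes two-fifths of the balance (€588,000), for a total of €618,000. The remaining €882,000 passes to the descendants.
The descendants' portion (€882,000) is divided into 3 shares of €294,000: Ulric and Zofia each take €294,000; Farrukh's €294,000 share passes to Farrukh's issue.
Farrukh's share (€294,000) is divided into 2 shares of €147,000: Tamsin and Beatrix each take €147,000.

Tobias: €618,000; Tamsin: €147,000; Beatrix: €147,000; Ulric: €294,000; Zofia: €294,000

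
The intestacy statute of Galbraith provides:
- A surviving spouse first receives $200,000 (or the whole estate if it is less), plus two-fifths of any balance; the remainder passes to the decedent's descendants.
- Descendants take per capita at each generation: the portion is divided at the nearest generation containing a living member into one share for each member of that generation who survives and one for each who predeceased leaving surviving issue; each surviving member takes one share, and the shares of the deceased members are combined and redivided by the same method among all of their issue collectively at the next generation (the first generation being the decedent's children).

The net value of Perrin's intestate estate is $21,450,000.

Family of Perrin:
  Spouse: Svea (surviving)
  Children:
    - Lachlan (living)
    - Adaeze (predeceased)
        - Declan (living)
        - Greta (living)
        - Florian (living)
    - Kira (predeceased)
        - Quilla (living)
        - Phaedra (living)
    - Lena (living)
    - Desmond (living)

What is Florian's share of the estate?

Florian receives $1,020,000.

Svea first takes $200,000, leaving a balance of $21,250,000. Svea then takes two-fifths of the balance ($8,500,000), for a total of $8,700,000. The remaining $12,750,000 passes to the descendants.
The descendants' portion ($12,750,000) is divided at the children's generation into 5 shares of $2,550,000. Lachlan, Lena, and Desmond each take $2,550,000. The 2 shares of the deceased (Adaeze and Kira) are combined into a pool of $5,100,000.
That pool ($5,100,000) is divided at the grandchildren's generation equally among Declan, Greta, Florian, Quilla, and Phaedra: $1,020,000 each.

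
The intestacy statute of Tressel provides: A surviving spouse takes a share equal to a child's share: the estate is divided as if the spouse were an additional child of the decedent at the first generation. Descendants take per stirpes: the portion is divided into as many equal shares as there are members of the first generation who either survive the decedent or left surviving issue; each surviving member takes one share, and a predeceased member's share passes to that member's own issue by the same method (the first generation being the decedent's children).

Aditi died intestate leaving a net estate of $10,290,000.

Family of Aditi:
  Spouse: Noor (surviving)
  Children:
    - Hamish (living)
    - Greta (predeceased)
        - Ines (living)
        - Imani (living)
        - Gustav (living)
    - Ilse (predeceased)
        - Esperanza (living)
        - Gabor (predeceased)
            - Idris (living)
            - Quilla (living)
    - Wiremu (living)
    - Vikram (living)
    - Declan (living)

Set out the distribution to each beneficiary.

Noor: $1,470,000; Hamish: $1,470,000; Ines: $490,000; Imani: $490,000; Gustav: $490,000; Esperanza: $735,000; Idris: $367,500; Quilla: $367,500; Wiremu: $1,470,000; Vikram: $1,470,000; Declan: $1,470,000

The spouse counts as an additional share at the children's level, so there are 7 primary shares of $1,470,000. Noor takes one such share ($1,470,000).
The children's combined portion ($8,820,000) is divided into 6 shares of $1,470,000: Hamish, Wiremu, Vikram, and Declan each take $1,470,000; Greta's $1,470,000 share passes to Greta's issue; Ilse's $1,470,000 share passes to Ilse's issue.
Greta's share ($1,470,000) is divided into 3 shares of $490,000: Ines, Imani, and Gustav each take $490,000.
Ilse's share ($1,470,000) is divided into 2 shares of $735,000: Esperanza takes $735,000; Gabor's $735,000 share passes to Gabor's issue.
Gabor's share ($735,000) is divided into 2 shares of $367,500: Idris and Quilla each take $367,500.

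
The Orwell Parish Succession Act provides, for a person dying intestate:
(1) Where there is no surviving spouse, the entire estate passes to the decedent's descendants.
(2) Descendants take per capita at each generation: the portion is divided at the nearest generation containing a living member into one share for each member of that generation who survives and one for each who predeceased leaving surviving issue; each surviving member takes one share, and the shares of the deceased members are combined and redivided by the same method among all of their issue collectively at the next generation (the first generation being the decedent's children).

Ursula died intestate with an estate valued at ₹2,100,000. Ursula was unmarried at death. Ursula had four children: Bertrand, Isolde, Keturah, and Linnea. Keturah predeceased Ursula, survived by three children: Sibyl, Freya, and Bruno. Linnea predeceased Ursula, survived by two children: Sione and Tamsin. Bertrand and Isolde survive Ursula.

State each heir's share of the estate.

The entire ₹2,100,000 passes to the descendants.
That amount (₹2,100,000) is divided at the children's generation into 4 shares of ₹525,000. Bertrand and Isolde each take ₹525,000. The 2 shares of the deceased (Keturah and Linnea) are combined into a pool of ₹1,050,000.
That pool (₹1,050,000) is divided at the grandchildren's generation equally among Sibyl, Freya, Bruno, Sione, and Tamsin: ₹210,000 each.

Bertrand: ₹525,000; Isolde: ₹525,000; Sibyl: ₹210,000; Freya: ₹210,000; Bruno: ₹210,000; Sione: ₹210,000; Tamsin: ₹210,000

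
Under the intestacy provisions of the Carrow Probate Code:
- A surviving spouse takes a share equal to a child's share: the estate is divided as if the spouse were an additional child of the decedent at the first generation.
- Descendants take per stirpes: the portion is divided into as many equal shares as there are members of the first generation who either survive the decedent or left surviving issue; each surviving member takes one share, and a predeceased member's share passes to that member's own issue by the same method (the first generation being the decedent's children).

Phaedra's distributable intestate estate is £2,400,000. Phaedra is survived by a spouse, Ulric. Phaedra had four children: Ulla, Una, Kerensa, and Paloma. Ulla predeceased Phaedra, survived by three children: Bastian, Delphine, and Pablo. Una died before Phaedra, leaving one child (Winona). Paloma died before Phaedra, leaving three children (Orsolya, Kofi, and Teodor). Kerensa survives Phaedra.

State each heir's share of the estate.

The spouse counts as an additional share at the children's level, so there are 5 primary shares of £480,000. Ulric takes one such share (£480,000).
The children's combined portion (£1,920,000) is divided into 4 shares of £480,000: Kerensa takes £480,000; Ulla's £480,000 share passes to Ulla's issue; Una's £480,000 share passes to Una's issue; Paloma's £480,000 share passes to Paloma's issue.
Ulla's share (£480,000) is divided into 3 shares of £160,000: Bastian, Delphine, and Pablo each take £160,000.
Una's share (£480,000) passes entirely to Winona.
Paloma's share (£480,000) is divided into 3 shares of £160,000: Orsolya, Kofi, and Teodor each take £160,000.

Ulric: £480,000; Bastian: £160,000; Delphine: £160,000; Pablo: £160,000; Winona: £480,000; Kerensa: £480,000; Orsolya: £160,000; Kofi: £160,000; Teodor: £160,000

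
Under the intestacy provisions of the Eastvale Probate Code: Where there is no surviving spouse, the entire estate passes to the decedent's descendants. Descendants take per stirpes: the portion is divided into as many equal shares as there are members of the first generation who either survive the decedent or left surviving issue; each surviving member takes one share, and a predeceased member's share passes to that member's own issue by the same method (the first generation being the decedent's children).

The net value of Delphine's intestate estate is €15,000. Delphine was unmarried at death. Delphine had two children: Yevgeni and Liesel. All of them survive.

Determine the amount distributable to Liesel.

Liesel receives €7,500.

The entire €15,000 passes to the descendants.
That amount (€15,000) is divided into 2 shares of €7,500: Yevgeni and Liesel each take €7,500.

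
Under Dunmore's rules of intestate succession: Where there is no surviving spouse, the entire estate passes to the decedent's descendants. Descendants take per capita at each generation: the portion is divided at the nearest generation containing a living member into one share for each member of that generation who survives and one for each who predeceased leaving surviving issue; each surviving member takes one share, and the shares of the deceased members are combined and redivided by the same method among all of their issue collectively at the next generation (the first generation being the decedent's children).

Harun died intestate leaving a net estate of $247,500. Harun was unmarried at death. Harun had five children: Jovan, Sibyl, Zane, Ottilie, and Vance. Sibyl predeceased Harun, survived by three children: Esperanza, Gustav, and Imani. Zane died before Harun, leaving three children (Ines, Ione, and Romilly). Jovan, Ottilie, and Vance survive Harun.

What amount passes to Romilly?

The entire $247,500 passes to the descendants.
That amount ($247,500) is divided at the children's generation into 5 shares of $49,500. Jovan, Ottilie, and Vance each take $49,500. The 2 shares of the deceased (Sibyl and Zane) are combined into a pool of $99,000.
That pool ($99,000) is divided at the grandchildren's generation equally among Esperanza, Gustav, Imani, Ines, Ione, and Romilly: $16,500 each.

Romilly receives $16,500.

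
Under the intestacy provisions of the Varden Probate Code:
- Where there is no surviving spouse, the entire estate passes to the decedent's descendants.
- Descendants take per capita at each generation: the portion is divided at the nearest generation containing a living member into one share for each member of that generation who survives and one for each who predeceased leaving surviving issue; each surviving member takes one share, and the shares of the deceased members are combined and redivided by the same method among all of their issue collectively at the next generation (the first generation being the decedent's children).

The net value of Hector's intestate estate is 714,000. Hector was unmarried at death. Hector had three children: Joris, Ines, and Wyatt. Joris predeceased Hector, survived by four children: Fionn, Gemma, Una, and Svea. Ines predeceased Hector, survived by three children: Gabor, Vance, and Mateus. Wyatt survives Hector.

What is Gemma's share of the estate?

Gemma receives 68,000.

The entire 714,000 passes to the descendants.
That amount (714,000) is divided at the children's generation into 3 shares of 238,000. Wyatt takes 238,000. The 2 shares of the deceased (Joris and Ines) are combined into a pool of 476,000.
That pool (476,000) is divided at the grandchildren's generation equally among Fionn, Gemma, Una, Svea, Gabor, Vance, and Mateus: 68,000 each.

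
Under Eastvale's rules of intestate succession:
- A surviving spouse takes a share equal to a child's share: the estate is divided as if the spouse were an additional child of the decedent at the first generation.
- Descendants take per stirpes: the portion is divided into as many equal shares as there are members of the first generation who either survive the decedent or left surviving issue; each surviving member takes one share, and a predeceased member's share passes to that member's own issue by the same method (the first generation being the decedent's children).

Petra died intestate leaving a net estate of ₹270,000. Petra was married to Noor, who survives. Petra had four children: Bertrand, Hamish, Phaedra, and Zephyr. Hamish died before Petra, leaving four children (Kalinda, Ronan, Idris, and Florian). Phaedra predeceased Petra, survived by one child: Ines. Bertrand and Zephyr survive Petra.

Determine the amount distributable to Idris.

Idris receives ₹13,500.

The spouse counts as an additional share at the children's level, so there are 5 primary shares of ₹54,000. Noor takes one such share (₹54,000).
The children's combined portion (₹216,000) is divided into 4 shares of ₹54,000: Bertrand and Zephyr each take ₹54,000; Hamish's ₹54,000 share passes to Hamish's issue; Phaedra's ₹54,000 share passes to Phaedra's issue.
Hamish's share (₹54,000) is divided into 4 shares of ₹13,500: Kalinda, Ronan, Idris, and Florian each take ₹13,500.
Phaedra's share (₹54,000) passes entirely to Ines.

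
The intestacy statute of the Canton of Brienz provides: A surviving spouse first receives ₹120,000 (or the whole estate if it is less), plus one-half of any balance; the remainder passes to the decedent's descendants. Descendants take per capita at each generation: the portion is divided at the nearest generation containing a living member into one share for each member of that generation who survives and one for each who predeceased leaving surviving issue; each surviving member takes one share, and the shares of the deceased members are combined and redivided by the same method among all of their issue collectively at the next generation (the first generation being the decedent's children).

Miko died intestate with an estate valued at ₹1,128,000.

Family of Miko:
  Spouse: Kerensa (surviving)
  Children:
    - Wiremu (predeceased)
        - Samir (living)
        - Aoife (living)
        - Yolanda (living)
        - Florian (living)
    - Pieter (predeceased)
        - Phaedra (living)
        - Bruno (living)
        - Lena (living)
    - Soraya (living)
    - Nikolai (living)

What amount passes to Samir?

Samir receives ₹36,000.

Kerensa first takes ₹120,000, leaving a balance of ₹1,008,000. Kerensa then takes one-half of the balance (₹504,000), for a total of ₹624,000. The remaining ₹504,000 passes to the descendants.
The descendants' portion (₹504,000) is divided at the children's generation into 4 shares of ₹126,000. Soraya and Nikolai each take ₹126,000. The 2 shares of the deceased (Wiremu and Pieter) are combined into a pool of ₹252,000.
That pool (₹252,000) is divided at the grandchildren's generation equally among Samir, Aoife, Yolanda, Florian, Phaedra, Bruno, and Lena: ₹36,000 each.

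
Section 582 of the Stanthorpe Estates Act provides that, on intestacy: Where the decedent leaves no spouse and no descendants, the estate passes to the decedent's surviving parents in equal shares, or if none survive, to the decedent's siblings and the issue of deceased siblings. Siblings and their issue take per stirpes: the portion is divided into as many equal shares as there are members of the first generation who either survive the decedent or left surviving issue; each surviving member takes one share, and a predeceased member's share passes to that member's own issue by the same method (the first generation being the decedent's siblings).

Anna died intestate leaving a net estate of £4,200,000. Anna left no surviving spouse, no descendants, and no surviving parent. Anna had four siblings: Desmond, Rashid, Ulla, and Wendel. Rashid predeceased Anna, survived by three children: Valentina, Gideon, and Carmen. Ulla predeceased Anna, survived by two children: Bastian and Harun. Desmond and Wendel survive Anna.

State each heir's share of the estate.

Desmond: £1,050,000; Valentina: £350,000; Gideon: £350,000; Carmen: £350,000; Bastian: £525,000; Harun: £525,000; Wendel: £1,050,000

The entire £4,200,000 passes to the siblings and their issue.
That amount (£4,200,000) is divided into 4 shares of £1,050,000: Desmond and Wendel each take £1,050,000; Rashid's £1,050,000 share passes to Rashid's issue; Ulla's £1,050,000 share passes to Ulla's issue.
Rashid's share (£1,050,000) is divided into 3 shares of £350,000: Valentina, Gideon, and Carmen each take £350,000.
Ulla's share (£1,050,000) is divided into 2 shares of £525,000: Bastian and Harun each take £525,000.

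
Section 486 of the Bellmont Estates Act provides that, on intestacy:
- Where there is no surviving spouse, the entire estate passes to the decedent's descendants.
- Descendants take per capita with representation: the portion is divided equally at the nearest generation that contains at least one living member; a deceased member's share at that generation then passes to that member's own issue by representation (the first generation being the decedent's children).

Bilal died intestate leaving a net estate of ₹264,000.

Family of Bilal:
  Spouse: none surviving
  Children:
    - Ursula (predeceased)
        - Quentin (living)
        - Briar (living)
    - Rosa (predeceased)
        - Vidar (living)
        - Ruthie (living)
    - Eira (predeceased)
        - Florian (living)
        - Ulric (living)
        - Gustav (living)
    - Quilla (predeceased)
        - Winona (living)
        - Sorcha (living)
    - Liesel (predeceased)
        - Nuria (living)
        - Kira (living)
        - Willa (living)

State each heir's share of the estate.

Quentin: ₹22,000; Briar: ₹22,000; Vidar: ₹22,000; Ruthie: ₹22,000; Florian: ₹22,000; Ulric: ₹22,000; Gustav: ₹22,000; Winona: ₹22,000; Sorcha: ₹22,000; Nuria: ₹22,000; Kira: ₹22,000; Willa: ₹22,000

The entire ₹264,000 passes to the descendants.
No child survives, so the initial division is made at the grandchildren's generation.
That amount (₹264,000) is divided into 12 shares of ₹22,000: Quentin, Briar, Vidar, Ruthie, Florian, Ulric, Gustav, Winona, Sorcha, Nuria, Kira, and Willa each take ₹22,000.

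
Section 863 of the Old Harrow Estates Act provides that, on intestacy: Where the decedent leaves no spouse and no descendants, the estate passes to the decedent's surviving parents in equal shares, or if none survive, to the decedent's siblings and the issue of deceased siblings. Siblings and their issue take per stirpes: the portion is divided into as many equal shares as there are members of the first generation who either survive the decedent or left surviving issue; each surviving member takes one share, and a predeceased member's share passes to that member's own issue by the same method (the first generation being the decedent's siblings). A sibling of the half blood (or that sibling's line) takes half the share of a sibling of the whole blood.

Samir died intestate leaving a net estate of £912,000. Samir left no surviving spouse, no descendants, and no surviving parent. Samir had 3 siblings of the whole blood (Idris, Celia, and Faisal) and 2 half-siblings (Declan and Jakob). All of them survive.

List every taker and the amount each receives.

The entire £912,000 passes to the siblings and their issue.
Counting each half-blood sibling's line as half a unit, there are 4 units in £912,000, so one unit is £228,000. Whole-blood lines (Idris, Celia, and Faisal) take £228,000 each; half-blood lines (Declan and Jakob) take £114,000 each.

Idris: £228,000; Celia: £228,000; Declan: £114,000; Jakob: £114,000; Faisal: £228,000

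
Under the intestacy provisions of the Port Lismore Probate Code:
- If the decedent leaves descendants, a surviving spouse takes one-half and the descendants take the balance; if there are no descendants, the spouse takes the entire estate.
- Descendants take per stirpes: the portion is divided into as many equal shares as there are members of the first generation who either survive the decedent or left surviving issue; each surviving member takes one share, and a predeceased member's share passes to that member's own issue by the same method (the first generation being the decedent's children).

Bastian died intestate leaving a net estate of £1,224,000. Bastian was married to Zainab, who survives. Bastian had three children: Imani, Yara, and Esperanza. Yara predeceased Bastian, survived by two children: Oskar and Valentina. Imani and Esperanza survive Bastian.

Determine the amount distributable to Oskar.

Zainab takes one-half of £1,224,000 = £612,000. The remaining £612,000 passes to the descendants.
The descendants' portion (£612,000) is divided into 3 shares of £204,000: Imani and Esperanza each take £204,000; Yara's £204,000 share passes to Yara's issue.
Yara's share (£204,000) is divided into 2 shares of £102,000: Oskar and Valentina each take £102,000.

Oskar receives £102,000.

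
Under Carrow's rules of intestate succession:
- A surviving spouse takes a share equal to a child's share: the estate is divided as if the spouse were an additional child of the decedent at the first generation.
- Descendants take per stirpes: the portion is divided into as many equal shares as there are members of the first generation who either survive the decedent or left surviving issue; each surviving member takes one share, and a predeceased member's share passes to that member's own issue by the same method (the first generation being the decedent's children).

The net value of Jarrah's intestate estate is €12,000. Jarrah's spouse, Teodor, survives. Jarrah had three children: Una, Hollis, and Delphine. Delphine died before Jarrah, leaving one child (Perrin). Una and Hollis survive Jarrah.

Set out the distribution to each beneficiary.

Teodor: €3,000; Una: €3,000; Hollis: €3,000; Perrin: €3,000

The spouse counts as an additional share at the children's level, so there are 4 primary shares of €3,000. Teodor takes one such share (€3,000).
The children's combined portion (€9,000) is divided into 3 shares of €3,000: Una and Hollis each take €3,000; Delphine's €3,000 share passes to Delphine's issue.
Delphine's share (€3,000) passes entirely to Perrin.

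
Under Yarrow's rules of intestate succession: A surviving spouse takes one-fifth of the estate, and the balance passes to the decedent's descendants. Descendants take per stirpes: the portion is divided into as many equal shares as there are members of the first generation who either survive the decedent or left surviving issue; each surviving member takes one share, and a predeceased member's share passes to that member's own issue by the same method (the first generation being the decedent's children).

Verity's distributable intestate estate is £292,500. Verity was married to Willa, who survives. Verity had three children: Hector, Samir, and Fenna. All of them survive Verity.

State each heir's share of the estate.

Willa takes one-fifth of £292,500 = £58,500. The remaining £234,000 passes to the descendants.
The descendants' portion (£234,000) is divided into 3 shares of £78,000: Hector, Samir, and Fenna each take £78,000.

Willa: £58,500; Hector: £78,000; Samir: £78,000; Fenna: £78,000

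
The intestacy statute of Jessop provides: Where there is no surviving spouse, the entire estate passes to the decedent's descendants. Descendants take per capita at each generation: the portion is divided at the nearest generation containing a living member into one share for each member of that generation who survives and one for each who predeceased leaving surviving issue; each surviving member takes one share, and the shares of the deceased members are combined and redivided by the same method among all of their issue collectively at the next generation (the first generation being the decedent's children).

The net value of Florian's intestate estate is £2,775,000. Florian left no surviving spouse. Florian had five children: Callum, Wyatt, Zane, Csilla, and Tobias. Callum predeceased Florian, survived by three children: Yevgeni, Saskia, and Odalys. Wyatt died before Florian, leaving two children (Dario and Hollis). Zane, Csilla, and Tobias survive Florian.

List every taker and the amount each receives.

Yevgeni: £222,000; Saskia: £222,000; Odalys: £222,000; Dario: £222,000; Hollis: £222,000; Zane: £555,000; Csilla: £555,000; Tobias: £555,000

The entire £2,775,000 passes to the descendants.
That amount (£2,775,000) is divided at the children's generation into 5 shares of £555,000. Zane, Csilla, and Tobias each take £555,000. The 2 shares of the deceased (Callum and Wyatt) are combined into a pool of £1,110,000.
That pool (£1,110,000) is divided at the grandchildren's generation equally among Yevgeni, Saskia, Odalys, Dario, and Hollis: £222,000 each.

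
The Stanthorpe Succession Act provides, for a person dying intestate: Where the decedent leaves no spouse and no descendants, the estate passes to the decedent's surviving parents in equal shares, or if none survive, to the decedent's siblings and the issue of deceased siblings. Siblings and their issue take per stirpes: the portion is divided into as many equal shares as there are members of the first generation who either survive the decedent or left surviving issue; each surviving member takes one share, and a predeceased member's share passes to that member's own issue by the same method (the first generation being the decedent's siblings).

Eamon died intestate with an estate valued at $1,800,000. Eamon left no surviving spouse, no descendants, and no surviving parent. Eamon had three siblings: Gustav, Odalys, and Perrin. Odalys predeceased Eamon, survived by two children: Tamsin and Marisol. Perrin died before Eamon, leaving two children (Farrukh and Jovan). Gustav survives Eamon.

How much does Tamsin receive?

Tamsin receives $300,000.

The entire $1,800,000 passes to the siblings and their issue.
That amount ($1,800,000) is divided into 3 shares of $600,000: Gustav takes $600,000; Odalys's $600,000 share passes to Odalys's issue; Perrin's $600,000 share passes to Perrin's issue.
Odalys's share ($600,000) is divided into 2 shares of $300,000: Tamsin and Marisol each take $300,000.
Perrin's share ($600,000) is divided into 2 shares of $300,000: Farrukh and Jovan each take $300,000.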